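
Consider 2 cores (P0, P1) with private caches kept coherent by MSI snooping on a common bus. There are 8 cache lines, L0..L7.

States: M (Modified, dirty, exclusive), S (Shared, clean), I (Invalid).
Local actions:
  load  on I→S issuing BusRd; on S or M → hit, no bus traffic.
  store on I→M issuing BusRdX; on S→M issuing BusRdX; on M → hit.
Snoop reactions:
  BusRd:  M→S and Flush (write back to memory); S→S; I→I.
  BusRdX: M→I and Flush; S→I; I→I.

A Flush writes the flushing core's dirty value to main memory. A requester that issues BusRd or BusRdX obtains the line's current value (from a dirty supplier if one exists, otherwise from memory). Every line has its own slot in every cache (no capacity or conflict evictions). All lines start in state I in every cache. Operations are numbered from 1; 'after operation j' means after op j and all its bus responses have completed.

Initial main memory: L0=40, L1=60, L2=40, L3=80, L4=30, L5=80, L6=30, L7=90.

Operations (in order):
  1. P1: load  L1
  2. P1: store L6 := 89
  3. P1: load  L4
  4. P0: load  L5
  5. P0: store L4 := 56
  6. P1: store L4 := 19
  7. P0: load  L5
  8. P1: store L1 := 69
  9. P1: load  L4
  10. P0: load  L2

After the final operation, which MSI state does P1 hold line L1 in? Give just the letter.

state = M

1. P1: load  L1  bus=[BusRd]  L1: P0=I P1=S  mem[L1]=60
2. P1: store L6 := 89  bus=[BusRdX]  L6: P0=I P1=M  mem[L6]=30
3. P1: load  L4  bus=[BusRd]  L4: P0=I P1=S  mem[L4]=30
4. P0: load  L5  bus=[BusRd]  L5: P0=S P1=I  mem[L5]=80
5. P0: store L4 := 56  bus=[BusRdX]  L4: P0=M P1=I  mem[L4]=30
6. P1: store L4 := 19  bus=[BusRdX,Flush]  L4: P0=I P1=M  mem[L4]=56
7. P0: load  L5  bus=[-]  L5: P0=S P1=I  mem[L5]=80
8. P1: store L1 := 69  bus=[BusRdX]  L1: P0=I P1=M  mem[L1]=60
9. P1: load  L4  bus=[-]  L4: P0=I P1=M  mem[L4]=56
10. P0: load  L2  bus=[BusRd]  L2: P0=S P1=I  mem[L2]=40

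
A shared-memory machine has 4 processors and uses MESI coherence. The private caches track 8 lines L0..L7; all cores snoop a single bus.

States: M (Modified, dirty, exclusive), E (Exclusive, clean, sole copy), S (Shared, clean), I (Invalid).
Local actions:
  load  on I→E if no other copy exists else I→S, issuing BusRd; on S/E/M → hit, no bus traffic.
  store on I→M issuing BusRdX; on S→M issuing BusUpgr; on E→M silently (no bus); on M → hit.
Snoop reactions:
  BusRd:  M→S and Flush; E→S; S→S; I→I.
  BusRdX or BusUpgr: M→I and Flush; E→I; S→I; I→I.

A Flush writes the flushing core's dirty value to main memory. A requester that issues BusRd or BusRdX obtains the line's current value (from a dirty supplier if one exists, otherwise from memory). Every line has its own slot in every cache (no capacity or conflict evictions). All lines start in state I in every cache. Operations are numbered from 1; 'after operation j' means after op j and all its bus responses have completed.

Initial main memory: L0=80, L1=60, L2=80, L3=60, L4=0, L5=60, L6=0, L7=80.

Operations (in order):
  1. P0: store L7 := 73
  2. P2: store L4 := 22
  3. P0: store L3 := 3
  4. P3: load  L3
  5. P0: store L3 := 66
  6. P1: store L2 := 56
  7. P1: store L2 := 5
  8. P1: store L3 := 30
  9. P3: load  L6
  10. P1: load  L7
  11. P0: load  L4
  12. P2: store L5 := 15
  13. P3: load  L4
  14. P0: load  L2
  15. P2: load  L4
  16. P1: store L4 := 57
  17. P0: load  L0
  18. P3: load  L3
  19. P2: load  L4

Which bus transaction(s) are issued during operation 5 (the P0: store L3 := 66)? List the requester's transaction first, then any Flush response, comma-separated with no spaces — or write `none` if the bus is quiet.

bus = BusUpgr

step 1: P0: store L7 := 73  ⟶  MIII  (L7)  txn=BusRdX  M[L7]=80
step 2: P2: store L4 := 22  ⟶  IIMI  (L4)  txn=BusRdX  M[L4]=0
step 3: P0: store L3 := 3  ⟶  MIII  (L3)  txn=BusRdX  M[L3]=60
step 4: P3: load  L3  ⟶  SIIS  (L3)  txn=BusRd+Flush  M[L3]=3
step 5: P0: store L3 := 66  ⟶  MIII  (L3)  txn=BusUpgr  M[L3]=3
step 6: P1: store L2 := 56  ⟶  IMII  (L2)  txn=BusRdX  M[L2]=80
step 7: P1: store L2 := 5  ⟶  IMII  (L2)  txn=∅  M[L2]=80
step 8: P1: store L3 := 30  ⟶  IMII  (L3)  txn=BusRdX+Flush  M[L3]=66
step 9: P3: load  L6  ⟶  IIIE  (L6)  txn=BusRd  M[L6]=0
step 10: P1: load  L7  ⟶  SSII  (L7)  txn=BusRd+Flush  M[L7]=73
step 11: P0: load  L4  ⟶  SISI  (L4)  txn=BusRd+Flush  M[L4]=22
step 12: P2: store L5 := 15  ⟶  IIMI  (L5)  txn=BusRdX  M[L5]=60
step 13: P3: load  L4  ⟶  SISS  (L4)  txn=BusRd  M[L4]=22
step 14: P0: load  L2  ⟶  SSII  (L2)  txn=BusRd+Flush  M[L2]=5
step 15: P2: load  L4  ⟶  SISS  (L4)  txn=∅  M[L4]=22
step 16: P1: store L4 := 57  ⟶  IMII  (L4)  txn=BusRdX  M[L4]=22
step 17: P0: load  L0  ⟶  EIII  (L0)  txn=BusRd  M[L0]=80
step 18: P3: load  L3  ⟶  ISIS  (L3)  txn=BusRd+Flush  M[L3]=30
step 19: P2: load  L4  ⟶  ISSI  (L4)  txn=BusRd+Flush  M[L4]=57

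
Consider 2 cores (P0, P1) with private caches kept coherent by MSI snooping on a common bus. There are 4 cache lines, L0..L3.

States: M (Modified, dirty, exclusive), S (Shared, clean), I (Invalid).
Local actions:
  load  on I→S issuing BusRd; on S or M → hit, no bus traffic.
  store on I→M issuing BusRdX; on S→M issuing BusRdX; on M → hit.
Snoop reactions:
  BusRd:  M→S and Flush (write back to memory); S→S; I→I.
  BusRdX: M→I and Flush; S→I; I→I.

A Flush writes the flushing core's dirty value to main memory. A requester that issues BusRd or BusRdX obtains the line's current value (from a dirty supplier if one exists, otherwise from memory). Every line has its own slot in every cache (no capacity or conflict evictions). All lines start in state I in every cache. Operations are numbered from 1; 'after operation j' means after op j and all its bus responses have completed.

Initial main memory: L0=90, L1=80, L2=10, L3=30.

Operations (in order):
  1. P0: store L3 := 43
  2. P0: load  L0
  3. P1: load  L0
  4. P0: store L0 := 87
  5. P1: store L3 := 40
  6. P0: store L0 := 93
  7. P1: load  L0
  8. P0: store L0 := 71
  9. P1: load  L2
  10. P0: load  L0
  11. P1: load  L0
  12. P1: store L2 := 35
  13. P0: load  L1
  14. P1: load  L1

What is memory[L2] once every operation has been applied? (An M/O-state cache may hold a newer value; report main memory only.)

[1] P0: store L3 := 43 | P0:M(43), P1:I | bus: BusRdX
[2] P0: load  L0 | P0:S(90), P1:I | bus: BusRd
[3] P1: load  L0 | P0:S(90), P1:S(90) | bus: BusRd
[4] P0: store L0 := 87 | P0:M(87), P1:I | bus: BusRdX
[5] P1: store L3 := 40 | P0:I, P1:M(40) | bus: BusRdX,Flush
[6] P0: store L0 := 93 | P0:M(93), P1:I | bus: none
[7] P1: load  L0 | P0:S(93), P1:S(93) | bus: BusRd,Flush
[8] P0: store L0 := 71 | P0:M(71), P1:I | bus: BusRdX
[9] P1: load  L2 | P0:I, P1:S(10) | bus: BusRd
[10] P0: load  L0 | P0:M(71), P1:I | bus: none
[11] P1: load  L0 | P0:S(71), P1:S(71) | bus: BusRd,Flush
[12] P1: store L2 := 35 | P0:I, P1:M(35) | bus: BusRdX
[13] P0: load  L1 | P0:S(80), P1:I | bus: BusRd
[14] P1: load  L1 | P0:S(80), P1:S(80) | bus: BusRd

memory[L2] = 10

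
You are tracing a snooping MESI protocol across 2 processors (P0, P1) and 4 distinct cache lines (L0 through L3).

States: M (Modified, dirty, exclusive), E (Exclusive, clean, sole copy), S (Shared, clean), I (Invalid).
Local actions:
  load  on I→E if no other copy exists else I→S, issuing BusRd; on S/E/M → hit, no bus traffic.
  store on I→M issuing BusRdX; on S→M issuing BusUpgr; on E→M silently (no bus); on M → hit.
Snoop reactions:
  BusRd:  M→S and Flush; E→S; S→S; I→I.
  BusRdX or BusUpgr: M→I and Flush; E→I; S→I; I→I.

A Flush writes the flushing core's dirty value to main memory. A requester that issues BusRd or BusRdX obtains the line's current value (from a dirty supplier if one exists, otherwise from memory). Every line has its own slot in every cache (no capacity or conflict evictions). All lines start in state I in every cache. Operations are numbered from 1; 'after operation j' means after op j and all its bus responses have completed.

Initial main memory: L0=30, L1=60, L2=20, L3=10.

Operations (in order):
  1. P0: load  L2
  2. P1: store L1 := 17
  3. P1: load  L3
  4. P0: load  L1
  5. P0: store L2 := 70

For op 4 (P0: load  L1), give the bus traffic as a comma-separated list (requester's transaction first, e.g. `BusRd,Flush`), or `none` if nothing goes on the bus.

1. P0: load  L2  bus=[BusRd]  L2: P0=E P1=I  mem[L2]=20
2. P1: store L1 := 17  bus=[BusRdX]  L1: P0=I P1=M  mem[L1]=60
3. P1: load  L3  bus=[BusRd]  L3: P0=I P1=E  mem[L3]=10
4. P0: load  L1  bus=[BusRd,Flush]  L1: P0=S P1=S  mem[L1]=17
5. P0: store L2 := 70  bus=[-]  L2: P0=M P1=I  mem[L2]=20

bus = BusRd,Flush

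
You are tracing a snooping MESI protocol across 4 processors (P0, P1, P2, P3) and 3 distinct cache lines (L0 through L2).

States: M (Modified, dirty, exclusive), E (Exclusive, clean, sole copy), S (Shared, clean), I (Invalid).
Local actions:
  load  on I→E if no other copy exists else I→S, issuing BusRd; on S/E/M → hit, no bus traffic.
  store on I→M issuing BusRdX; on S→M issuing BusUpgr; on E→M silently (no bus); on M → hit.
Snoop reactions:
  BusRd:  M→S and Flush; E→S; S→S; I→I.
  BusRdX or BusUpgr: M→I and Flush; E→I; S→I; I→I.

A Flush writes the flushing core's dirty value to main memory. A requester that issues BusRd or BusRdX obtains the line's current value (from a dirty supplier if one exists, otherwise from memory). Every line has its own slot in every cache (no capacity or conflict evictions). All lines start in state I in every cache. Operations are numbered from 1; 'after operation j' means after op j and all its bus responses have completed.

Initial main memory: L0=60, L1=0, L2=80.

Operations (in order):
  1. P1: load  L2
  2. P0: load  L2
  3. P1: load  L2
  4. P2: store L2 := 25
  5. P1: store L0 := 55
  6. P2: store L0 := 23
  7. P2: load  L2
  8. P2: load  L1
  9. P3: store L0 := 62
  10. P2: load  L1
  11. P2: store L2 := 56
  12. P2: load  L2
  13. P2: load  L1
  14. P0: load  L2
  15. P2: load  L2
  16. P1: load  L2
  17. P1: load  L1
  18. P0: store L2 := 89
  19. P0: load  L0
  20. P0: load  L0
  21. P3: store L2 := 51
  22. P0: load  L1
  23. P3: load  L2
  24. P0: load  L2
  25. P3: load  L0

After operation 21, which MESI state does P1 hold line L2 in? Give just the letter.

state = I

  op1 P1: load  L2 → I/E/I/I on L2; bus BusRd; mem=80
  op2 P0: load  L2 → S/S/I/I on L2; bus BusRd; mem=80
  op3 P1: load  L2 → S/S/I/I on L2; bus (none); mem=80
  op4 P2: store L2 := 25 → I/I/M/I on L2; bus BusRdX; mem=80
  op5 P1: store L0 := 55 → I/M/I/I on L0; bus BusRdX; mem=60
  op6 P2: store L0 := 23 → I/I/M/I on L0; bus BusRdX Flush; mem=55
  op7 P2: load  L2 → I/I/M/I on L2; bus (none); mem=80
  op8 P2: load  L1 → I/I/E/I on L1; bus BusRd; mem=0
  op9 P3: store L0 := 62 → I/I/I/M on L0; bus BusRdX Flush; mem=23
  op10 P2: load  L1 → I/I/E/I on L1; bus (none); mem=0
  op11 P2: store L2 := 56 → I/I/M/I on L2; bus (none); mem=80
  op12 P2: load  L2 → I/I/M/I on L2; bus (none); mem=80
  op13 P2: load  L1 → I/I/E/I on L1; bus (none); mem=0
  op14 P0: load  L2 → S/I/S/I on L2; bus BusRd Flush; mem=56
  op15 P2: load  L2 → S/I/S/I on L2; bus (none); mem=56
  op16 P1: load  L2 → S/S/S/I on L2; bus BusRd; mem=56
  op17 P1: load  L1 → I/S/S/I on L1; bus BusRd; mem=0
  op18 P0: store L2 := 89 → M/I/I/I on L2; bus BusUpgr; mem=56
  op19 P0: load  L0 → S/I/I/S on L0; bus BusRd Flush; mem=62
  op20 P0: load  L0 → S/I/I/S on L0; bus (none); mem=62
  op21 P3: store L2 := 51 → I/I/I/M on L2; bus BusRdX Flush; mem=89
  op22 P0: load  L1 → S/S/S/I on L1; bus BusRd; mem=0
  op23 P3: load  L2 → I/I/I/M on L2; bus (none); mem=89
  op24 P0: load  L2 → S/I/I/S on L2; bus BusRd Flush; mem=51
  op25 P3: load  L0 → S/I/I/S on L0; bus (none); mem=62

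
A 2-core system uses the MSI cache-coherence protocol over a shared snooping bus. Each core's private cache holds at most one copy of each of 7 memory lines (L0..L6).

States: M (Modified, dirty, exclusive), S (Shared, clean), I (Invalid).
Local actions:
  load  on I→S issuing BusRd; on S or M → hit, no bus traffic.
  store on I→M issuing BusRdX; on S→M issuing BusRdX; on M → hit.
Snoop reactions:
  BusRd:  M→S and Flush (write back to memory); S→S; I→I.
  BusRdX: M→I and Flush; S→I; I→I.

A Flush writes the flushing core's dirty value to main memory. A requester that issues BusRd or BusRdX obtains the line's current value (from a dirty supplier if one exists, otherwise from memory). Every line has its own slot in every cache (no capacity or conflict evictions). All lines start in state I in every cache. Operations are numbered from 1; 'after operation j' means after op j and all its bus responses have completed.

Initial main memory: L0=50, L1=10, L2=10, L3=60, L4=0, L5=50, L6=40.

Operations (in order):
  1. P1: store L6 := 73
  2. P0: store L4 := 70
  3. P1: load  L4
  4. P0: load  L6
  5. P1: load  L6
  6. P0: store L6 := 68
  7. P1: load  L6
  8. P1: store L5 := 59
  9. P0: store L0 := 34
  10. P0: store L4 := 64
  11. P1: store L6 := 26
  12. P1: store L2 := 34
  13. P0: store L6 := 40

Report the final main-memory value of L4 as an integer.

memory[L4] = 70

[1] P1: store L6 := 73 | P0:I, P1:M(73) | bus: BusRdX
[2] P0: store L4 := 70 | P0:M(70), P1:I | bus: BusRdX
[3] P1: load  L4 | P0:S(70), P1:S(70) | bus: BusRd,Flush
[4] P0: load  L6 | P0:S(73), P1:S(73) | bus: BusRd,Flush
[5] P1: load  L6 | P0:S(73), P1:S(73) | bus: none
[6] P0: store L6 := 68 | P0:M(68), P1:I | bus: BusRdX
[7] P1: load  L6 | P0:S(68), P1:S(68) | bus: BusRd,Flush
[8] P1: store L5 := 59 | P0:I, P1:M(59) | bus: BusRdX
[9] P0: store L0 := 34 | P0:M(34), P1:I | bus: BusRdX
[10] P0: store L4 := 64 | P0:M(64), P1:I | bus: BusRdX
[11] P1: store L6 := 26 | P0:I, P1:M(26) | bus: BusRdX
[12] P1: store L2 := 34 | P0:I, P1:M(34) | bus: BusRdX
[13] P0: store L6 := 40 | P0:M(40), P1:I | bus: BusRdX,Flush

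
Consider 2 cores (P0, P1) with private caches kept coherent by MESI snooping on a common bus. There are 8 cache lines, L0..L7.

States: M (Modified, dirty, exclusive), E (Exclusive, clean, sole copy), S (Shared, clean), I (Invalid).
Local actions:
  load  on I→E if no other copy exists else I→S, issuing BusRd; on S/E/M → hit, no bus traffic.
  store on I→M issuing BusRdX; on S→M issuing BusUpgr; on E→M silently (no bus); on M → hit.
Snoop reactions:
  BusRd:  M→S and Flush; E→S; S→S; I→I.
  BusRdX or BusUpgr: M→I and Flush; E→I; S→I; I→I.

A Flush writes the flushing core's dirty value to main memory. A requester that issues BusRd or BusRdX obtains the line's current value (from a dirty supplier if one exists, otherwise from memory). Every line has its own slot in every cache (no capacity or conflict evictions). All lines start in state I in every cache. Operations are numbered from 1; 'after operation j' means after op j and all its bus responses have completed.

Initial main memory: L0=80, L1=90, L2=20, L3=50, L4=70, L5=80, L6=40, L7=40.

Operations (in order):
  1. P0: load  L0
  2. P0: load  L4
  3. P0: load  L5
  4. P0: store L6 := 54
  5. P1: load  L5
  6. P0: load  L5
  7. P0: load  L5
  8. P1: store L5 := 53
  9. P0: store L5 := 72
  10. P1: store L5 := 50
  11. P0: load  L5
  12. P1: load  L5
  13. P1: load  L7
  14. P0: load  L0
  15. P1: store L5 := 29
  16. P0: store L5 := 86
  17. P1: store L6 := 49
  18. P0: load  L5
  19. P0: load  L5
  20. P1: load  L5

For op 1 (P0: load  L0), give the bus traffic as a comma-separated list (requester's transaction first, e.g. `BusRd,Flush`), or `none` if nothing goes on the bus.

step 1: P0: load  L0  ⟶  EI  (L0)  txn=BusRd  M[L0]=80
step 2: P0: load  L4  ⟶  EI  (L4)  txn=BusRd  M[L4]=70
step 3: P0: load  L5  ⟶  EI  (L5)  txn=BusRd  M[L5]=80
step 4: P0: store L6 := 54  ⟶  MI  (L6)  txn=BusRdX  M[L6]=40
step 5: P1: load  L5  ⟶  SS  (L5)  txn=BusRd  M[L5]=80
step 6: P0: load  L5  ⟶  SS  (L5)  txn=∅  M[L5]=80
step 7: P0: load  L5  ⟶  SS  (L5)  txn=∅  M[L5]=80
step 8: P1: store L5 := 53  ⟶  IM  (L5)  txn=BusUpgr  M[L5]=80
step 9: P0: store L5 := 72  ⟶  MI  (L5)  txn=BusRdX+Flush  M[L5]=53
step 10: P1: store L5 := 50  ⟶  IM  (L5)  txn=BusRdX+Flush  M[L5]=72
step 11: P0: load  L5  ⟶  SS  (L5)  txn=BusRd+Flush  M[L5]=50
step 12: P1: load  L5  ⟶  SS  (L5)  txn=∅  M[L5]=50
step 13: P1: load  L7  ⟶  IE  (L7)  txn=BusRd  M[L7]=40
step 14: P0: load  L0  ⟶  EI  (L0)  txn=∅  M[L0]=80
step 15: P1: store L5 := 29  ⟶  IM  (L5)  txn=BusUpgr  M[L5]=50
step 16: P0: store L5 := 86  ⟶  MI  (L5)  txn=BusRdX+Flush  M[L5]=29
step 17: P1: store L6 := 49  ⟶  IM  (L6)  txn=BusRdX+Flush  M[L6]=54
step 18: P0: load  L5  ⟶  MI  (L5)  txn=∅  M[L5]=29
step 19: P0: load  L5  ⟶  MI  (L5)  txn=∅  M[L5]=29
step 20: P1: load  L5  ⟶  SS  (L5)  txn=BusRd+Flush  M[L5]=86

bus = BusRd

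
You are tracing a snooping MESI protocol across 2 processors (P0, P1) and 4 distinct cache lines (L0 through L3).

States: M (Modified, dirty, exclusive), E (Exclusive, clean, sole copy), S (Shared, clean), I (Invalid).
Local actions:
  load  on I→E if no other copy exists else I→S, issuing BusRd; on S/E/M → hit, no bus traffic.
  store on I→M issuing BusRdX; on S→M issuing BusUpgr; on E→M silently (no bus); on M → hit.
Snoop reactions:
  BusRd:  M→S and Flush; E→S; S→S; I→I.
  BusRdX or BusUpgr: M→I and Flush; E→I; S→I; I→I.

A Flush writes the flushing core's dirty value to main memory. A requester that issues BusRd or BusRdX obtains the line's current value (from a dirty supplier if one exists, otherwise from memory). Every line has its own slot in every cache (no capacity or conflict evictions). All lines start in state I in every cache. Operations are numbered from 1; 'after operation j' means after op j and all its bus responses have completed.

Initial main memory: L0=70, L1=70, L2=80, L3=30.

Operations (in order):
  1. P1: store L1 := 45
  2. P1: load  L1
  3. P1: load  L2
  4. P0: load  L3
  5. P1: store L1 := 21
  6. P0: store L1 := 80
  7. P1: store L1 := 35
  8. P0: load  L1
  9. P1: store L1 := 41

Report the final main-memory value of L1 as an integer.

memory[L1] = 35

  op1 P1: store L1 := 45 → I/M on L1; bus BusRdX; mem=70
  op2 P1: load  L1 → I/M on L1; bus (none); mem=70
  op3 P1: load  L2 → I/E on L2; bus BusRd; mem=80
  op4 P0: load  L3 → E/I on L3; bus BusRd; mem=30
  op5 P1: store L1 := 21 → I/M on L1; bus (none); mem=70
  op6 P0: store L1 := 80 → M/I on L1; bus BusRdX Flush; mem=21
  op7 P1: store L1 := 35 → I/M on L1; bus BusRdX Flush; mem=80
  op8 P0: load  L1 → S/S on L1; bus BusRd Flush; mem=35
  op9 P1: store L1 := 41 → I/M on L1; bus BusUpgr; mem=35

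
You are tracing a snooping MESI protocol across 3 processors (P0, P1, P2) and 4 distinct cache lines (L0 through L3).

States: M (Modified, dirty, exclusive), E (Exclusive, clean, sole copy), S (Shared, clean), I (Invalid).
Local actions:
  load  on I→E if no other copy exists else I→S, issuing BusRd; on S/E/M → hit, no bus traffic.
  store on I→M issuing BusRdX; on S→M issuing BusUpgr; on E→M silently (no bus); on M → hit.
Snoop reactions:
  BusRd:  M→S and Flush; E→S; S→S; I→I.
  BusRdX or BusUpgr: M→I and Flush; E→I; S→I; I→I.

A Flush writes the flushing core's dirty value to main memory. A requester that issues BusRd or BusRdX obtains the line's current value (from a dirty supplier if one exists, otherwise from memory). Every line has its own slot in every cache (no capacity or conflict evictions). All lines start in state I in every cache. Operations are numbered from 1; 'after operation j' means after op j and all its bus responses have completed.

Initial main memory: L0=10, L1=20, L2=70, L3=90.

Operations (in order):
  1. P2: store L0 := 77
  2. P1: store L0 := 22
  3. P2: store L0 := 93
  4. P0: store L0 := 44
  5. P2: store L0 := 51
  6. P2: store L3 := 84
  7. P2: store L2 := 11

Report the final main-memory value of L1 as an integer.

1. P2: store L0 := 77  bus=[BusRdX]  L0: P0=I P1=I P2=M  mem[L0]=10
2. P1: store L0 := 22  bus=[BusRdX,Flush]  L0: P0=I P1=M P2=I  mem[L0]=77
3. P2: store L0 := 93  bus=[BusRdX,Flush]  L0: P0=I P1=I P2=M  mem[L0]=22
4. P0: store L0 := 44  bus=[BusRdX,Flush]  L0: P0=M P1=I P2=I  mem[L0]=93
5. P2: store L0 := 51  bus=[BusRdX,Flush]  L0: P0=I P1=I P2=M  mem[L0]=44
6. P2: store L3 := 84  bus=[BusRdX]  L3: P0=I P1=I P2=M  mem[L3]=90
7. P2: store L2 := 11  bus=[BusRdX]  L2: P0=I P1=I P2=M  mem[L2]=70

memory[L1] = 20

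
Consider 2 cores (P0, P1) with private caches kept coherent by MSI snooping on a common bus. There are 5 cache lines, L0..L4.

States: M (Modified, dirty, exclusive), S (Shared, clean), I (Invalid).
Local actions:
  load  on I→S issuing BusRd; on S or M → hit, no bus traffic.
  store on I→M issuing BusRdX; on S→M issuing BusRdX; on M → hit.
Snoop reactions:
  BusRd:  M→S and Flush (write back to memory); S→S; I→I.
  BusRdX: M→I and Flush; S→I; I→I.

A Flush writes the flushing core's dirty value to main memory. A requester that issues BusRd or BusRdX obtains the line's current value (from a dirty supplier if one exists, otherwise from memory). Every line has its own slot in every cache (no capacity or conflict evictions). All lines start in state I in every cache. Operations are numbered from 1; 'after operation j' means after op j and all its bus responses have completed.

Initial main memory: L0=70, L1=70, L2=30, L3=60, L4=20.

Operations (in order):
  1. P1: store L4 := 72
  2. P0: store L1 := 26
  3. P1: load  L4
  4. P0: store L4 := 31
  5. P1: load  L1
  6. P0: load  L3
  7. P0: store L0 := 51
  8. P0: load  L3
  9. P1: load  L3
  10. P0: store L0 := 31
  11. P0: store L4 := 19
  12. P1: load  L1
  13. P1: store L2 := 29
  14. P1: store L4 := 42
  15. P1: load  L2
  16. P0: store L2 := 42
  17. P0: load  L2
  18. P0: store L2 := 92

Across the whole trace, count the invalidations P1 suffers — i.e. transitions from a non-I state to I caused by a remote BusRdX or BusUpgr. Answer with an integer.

invalidations = 2

step 1: P1: store L4 := 72  ⟶  IM  (L4)  txn=BusRdX  M[L4]=20
step 2: P0: store L1 := 26  ⟶  MI  (L1)  txn=BusRdX  M[L1]=70
step 3: P1: load  L4  ⟶  IM  (L4)  txn=∅  M[L4]=20
step 4: P0: store L4 := 31  ⟶  MI  (L4)  txn=BusRdX+Flush  M[L4]=72
step 5: P1: load  L1  ⟶  SS  (L1)  txn=BusRd+Flush  M[L1]=26
step 6: P0: load  L3  ⟶  SI  (L3)  txn=BusRd  M[L3]=60
step 7: P0: store L0 := 51  ⟶  MI  (L0)  txn=BusRdX  M[L0]=70
step 8: P0: load  L3  ⟶  SI  (L3)  txn=∅  M[L3]=60
step 9: P1: load  L3  ⟶  SS  (L3)  txn=BusRd  M[L3]=60
step 10: P0: store L0 := 31  ⟶  MI  (L0)  txn=∅  M[L0]=70
step 11: P0: store L4 := 19  ⟶  MI  (L4)  txn=∅  M[L4]=72
step 12: P1: load  L1  ⟶  SS  (L1)  txn=∅  M[L1]=26
step 13: P1: store L2 := 29  ⟶  IM  (L2)  txn=BusRdX  M[L2]=30
step 14: P1: store L4 := 42  ⟶  IM  (L4)  txn=BusRdX+Flush  M[L4]=19
step 15: P1: load  L2  ⟶  IM  (L2)  txn=∅  M[L2]=30
step 16: P0: store L2 := 42  ⟶  MI  (L2)  txn=BusRdX+Flush  M[L2]=29
step 17: P0: load  L2  ⟶  MI  (L2)  txn=∅  M[L2]=29
step 18: P0: store L2 := 92  ⟶  MI  (L2)  txn=∅  M[L2]=29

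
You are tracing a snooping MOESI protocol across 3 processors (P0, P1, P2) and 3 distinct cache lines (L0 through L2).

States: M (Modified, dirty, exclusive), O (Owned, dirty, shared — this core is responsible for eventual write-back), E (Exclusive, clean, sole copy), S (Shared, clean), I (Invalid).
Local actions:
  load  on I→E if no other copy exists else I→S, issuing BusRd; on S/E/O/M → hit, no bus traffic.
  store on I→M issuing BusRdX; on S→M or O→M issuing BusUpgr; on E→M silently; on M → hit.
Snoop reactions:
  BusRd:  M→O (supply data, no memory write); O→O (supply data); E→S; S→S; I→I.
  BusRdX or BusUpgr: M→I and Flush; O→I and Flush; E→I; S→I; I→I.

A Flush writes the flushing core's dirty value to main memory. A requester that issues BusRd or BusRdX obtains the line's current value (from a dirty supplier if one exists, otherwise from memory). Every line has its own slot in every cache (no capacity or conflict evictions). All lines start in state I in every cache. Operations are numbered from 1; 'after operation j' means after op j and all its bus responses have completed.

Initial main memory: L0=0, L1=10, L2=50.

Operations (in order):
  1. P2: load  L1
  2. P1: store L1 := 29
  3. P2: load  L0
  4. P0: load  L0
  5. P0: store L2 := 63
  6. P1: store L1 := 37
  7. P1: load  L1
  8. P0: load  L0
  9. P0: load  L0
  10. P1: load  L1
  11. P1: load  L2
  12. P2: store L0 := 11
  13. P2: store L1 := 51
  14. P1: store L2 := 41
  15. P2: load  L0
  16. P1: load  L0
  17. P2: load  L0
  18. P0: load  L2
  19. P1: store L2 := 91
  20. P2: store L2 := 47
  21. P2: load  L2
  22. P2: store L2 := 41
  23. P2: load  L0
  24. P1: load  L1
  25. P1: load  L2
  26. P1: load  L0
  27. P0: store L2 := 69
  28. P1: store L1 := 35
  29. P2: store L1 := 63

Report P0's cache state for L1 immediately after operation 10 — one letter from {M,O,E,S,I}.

state = I

1. P2: load  L1  bus=[BusRd]  L1: P0=I P1=I P2=E  mem[L1]=10
2. P1: store L1 := 29  bus=[BusRdX]  L1: P0=I P1=M P2=I  mem[L1]=10
3. P2: load  L0  bus=[BusRd]  L0: P0=I P1=I P2=E  mem[L0]=0
4. P0: load  L0  bus=[BusRd]  L0: P0=S P1=I P2=S  mem[L0]=0
5. P0: store L2 := 63  bus=[BusRdX]  L2: P0=M P1=I P2=I  mem[L2]=50
6. P1: store L1 := 37  bus=[-]  L1: P0=I P1=M P2=I  mem[L1]=10
7. P1: load  L1  bus=[-]  L1: P0=I P1=M P2=I  mem[L1]=10
8. P0: load  L0  bus=[-]  L0: P0=S P1=I P2=S  mem[L0]=0
9. P0: load  L0  bus=[-]  L0: P0=S P1=I P2=S  mem[L0]=0
10. P1: load  L1  bus=[-]  L1: P0=I P1=M P2=I  mem[L1]=10
11. P1: load  L2  bus=[BusRd]  L2: P0=O P1=S P2=I  mem[L2]=50
12. P2: store L0 := 11  bus=[BusUpgr]  L0: P0=I P1=I P2=M  mem[L0]=0
13. P2: store L1 := 51  bus=[BusRdX,Flush]  L1: P0=I P1=I P2=M  mem[L1]=37
14. P1: store L2 := 41  bus=[BusUpgr,Flush]  L2: P0=I P1=M P2=I  mem[L2]=63
15. P2: load  L0  bus=[-]  L0: P0=I P1=I P2=M  mem[L0]=0
16. P1: load  L0  bus=[BusRd]  L0: P0=I P1=S P2=O  mem[L0]=0
17. P2: load  L0  bus=[-]  L0: P0=I P1=S P2=O  mem[L0]=0
18. P0: load  L2  bus=[BusRd]  L2: P0=S P1=O P2=I  mem[L2]=63
19. P1: store L2 := 91  bus=[BusUpgr]  L2: P0=I P1=M P2=I  mem[L2]=63
20. P2: store L2 := 47  bus=[BusRdX,Flush]  L2: P0=I P1=I P2=M  mem[L2]=91
21. P2: load  L2  bus=[-]  L2: P0=I P1=I P2=M  mem[L2]=91
22. P2: store L2 := 41  bus=[-]  L2: P0=I P1=I P2=M  mem[L2]=91
23. P2: load  L0  bus=[-]  L0: P0=I P1=S P2=O  mem[L0]=0
24. P1: load  L1  bus=[BusRd]  L1: P0=I P1=S P2=O  mem[L1]=37
25. P1: load  L2  bus=[BusRd]  L2: P0=I P1=S P2=O  mem[L2]=91
26. P1: load  L0  bus=[-]  L0: P0=I P1=S P2=O  mem[L0]=0
27. P0: store L2 := 69  bus=[BusRdX,Flush]  L2: P0=M P1=I P2=I  mem[L2]=41
28. P1: store L1 := 35  bus=[BusUpgr,Flush]  L1: P0=I P1=M P2=I  mem[L1]=51
29. P2: store L1 := 63  bus=[BusRdX,Flush]  L1: P0=I P1=I P2=M  mem[L1]=35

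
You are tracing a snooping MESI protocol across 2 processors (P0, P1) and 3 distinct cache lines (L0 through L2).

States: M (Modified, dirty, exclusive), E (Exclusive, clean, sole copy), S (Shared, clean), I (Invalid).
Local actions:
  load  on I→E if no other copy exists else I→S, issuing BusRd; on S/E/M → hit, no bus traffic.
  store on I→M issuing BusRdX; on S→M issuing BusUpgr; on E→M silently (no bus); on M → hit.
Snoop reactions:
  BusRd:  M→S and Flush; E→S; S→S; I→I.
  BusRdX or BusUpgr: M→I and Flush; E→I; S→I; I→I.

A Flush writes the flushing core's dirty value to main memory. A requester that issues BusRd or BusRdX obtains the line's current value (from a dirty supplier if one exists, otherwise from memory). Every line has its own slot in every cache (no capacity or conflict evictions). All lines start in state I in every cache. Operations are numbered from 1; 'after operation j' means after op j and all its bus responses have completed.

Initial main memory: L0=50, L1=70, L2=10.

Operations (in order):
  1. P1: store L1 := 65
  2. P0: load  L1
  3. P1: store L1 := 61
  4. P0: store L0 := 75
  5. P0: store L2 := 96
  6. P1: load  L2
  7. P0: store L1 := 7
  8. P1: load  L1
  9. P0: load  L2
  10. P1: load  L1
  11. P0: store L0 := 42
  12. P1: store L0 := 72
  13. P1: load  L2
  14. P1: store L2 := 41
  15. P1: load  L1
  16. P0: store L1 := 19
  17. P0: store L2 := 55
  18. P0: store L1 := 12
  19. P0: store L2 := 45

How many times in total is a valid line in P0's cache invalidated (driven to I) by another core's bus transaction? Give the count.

invalidations = 3

[1] P1: store L1 := 65 | P0:I, P1:M(65) | bus: BusRdX
[2] P0: load  L1 | P0:S(65), P1:S(65) | bus: BusRd,Flush
[3] P1: store L1 := 61 | P0:I, P1:M(61) | bus: BusUpgr
[4] P0: store L0 := 75 | P0:M(75), P1:I | bus: BusRdX
[5] P0: store L2 := 96 | P0:M(96), P1:I | bus: BusRdX
[6] P1: load  L2 | P0:S(96), P1:S(96) | bus: BusRd,Flush
[7] P0: store L1 := 7 | P0:M(7), P1:I | bus: BusRdX,Flush
[8] P1: load  L1 | P0:S(7), P1:S(7) | bus: BusRd,Flush
[9] P0: load  L2 | P0:S(96), P1:S(96) | bus: none
[10] P1: load  L1 | P0:S(7), P1:S(7) | bus: none
[11] P0: store L0 := 42 | P0:M(42), P1:I | bus: none
[12] P1: store L0 := 72 | P0:I, P1:M(72) | bus: BusRdX,Flush
[13] P1: load  L2 | P0:S(96), P1:S(96) | bus: none
[14] P1: store L2 := 41 | P0:I, P1:M(41) | bus: BusUpgr
[15] P1: load  L1 | P0:S(7), P1:S(7) | bus: none
[16] P0: store L1 := 19 | P0:M(19), P1:I | bus: BusUpgr
[17] P0: store L2 := 55 | P0:M(55), P1:I | bus: BusRdX,Flush
[18] P0: store L1 := 12 | P0:M(12), P1:I | bus: none
[19] P0: store L2 := 45 | P0:M(45), P1:I | bus: none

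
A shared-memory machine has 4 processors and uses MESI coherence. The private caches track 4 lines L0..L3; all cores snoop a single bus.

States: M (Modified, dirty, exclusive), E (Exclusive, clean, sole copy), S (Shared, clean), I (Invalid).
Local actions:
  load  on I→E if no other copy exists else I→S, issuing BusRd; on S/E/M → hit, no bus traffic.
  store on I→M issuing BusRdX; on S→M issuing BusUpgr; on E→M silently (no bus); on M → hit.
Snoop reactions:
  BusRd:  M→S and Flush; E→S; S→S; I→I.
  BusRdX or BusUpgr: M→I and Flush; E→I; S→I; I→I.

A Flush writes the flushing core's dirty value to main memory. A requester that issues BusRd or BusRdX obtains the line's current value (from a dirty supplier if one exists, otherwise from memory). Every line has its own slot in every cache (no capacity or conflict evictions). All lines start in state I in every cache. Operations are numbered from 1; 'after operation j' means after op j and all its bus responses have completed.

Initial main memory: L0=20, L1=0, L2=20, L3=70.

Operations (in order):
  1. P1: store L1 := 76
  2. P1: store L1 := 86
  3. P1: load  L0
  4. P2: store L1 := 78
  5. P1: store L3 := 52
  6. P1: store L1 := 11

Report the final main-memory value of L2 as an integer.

memory[L2] = 20

  op1 P1: store L1 := 76 → I/M/I/I on L1; bus BusRdX; mem=0
  op2 P1: store L1 := 86 → I/M/I/I on L1; bus (none); mem=0
  op3 P1: load  L0 → I/E/I/I on L0; bus BusRd; mem=20
  op4 P2: store L1 := 78 → I/I/M/I on L1; bus BusRdX Flush; mem=86
  op5 P1: store L3 := 52 → I/M/I/I on L3; bus BusRdX; mem=70
  op6 P1: store L1 := 11 → I/M/I/I on L1; bus BusRdX Flush; mem=78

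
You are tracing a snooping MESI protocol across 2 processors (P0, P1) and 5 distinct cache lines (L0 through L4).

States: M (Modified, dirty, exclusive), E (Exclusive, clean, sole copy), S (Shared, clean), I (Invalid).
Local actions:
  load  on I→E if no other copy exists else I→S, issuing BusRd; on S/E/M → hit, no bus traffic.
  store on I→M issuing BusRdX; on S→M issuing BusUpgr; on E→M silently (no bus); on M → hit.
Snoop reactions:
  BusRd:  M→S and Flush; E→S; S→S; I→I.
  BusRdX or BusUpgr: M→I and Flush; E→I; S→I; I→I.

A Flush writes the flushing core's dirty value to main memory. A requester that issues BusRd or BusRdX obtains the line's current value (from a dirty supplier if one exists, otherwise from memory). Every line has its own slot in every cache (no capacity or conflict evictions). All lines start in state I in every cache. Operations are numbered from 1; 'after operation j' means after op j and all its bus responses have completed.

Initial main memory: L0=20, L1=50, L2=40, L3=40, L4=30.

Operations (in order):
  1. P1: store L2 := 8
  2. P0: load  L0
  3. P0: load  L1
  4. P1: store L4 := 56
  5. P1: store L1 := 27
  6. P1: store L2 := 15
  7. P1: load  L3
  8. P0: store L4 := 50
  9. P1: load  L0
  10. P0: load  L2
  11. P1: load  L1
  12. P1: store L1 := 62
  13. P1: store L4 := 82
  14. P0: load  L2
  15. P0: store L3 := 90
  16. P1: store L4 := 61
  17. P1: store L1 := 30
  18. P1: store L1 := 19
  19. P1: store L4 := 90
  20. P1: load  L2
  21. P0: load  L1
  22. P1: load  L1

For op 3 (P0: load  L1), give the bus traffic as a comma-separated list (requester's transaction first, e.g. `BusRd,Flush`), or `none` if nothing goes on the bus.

[1] P1: store L2 := 8 | P0:I, P1:M(8) | bus: BusRdX
[2] P0: load  L0 | P0:E(20), P1:I | bus: BusRd
[3] P0: load  L1 | P0:E(50), P1:I | bus: BusRd
[4] P1: store L4 := 56 | P0:I, P1:M(56) | bus: BusRdX
[5] P1: store L1 := 27 | P0:I, P1:M(27) | bus: BusRdX
[6] P1: store L2 := 15 | P0:I, P1:M(15) | bus: none
[7] P1: load  L3 | P0:I, P1:E(40) | bus: BusRd
[8] P0: store L4 := 50 | P0:M(50), P1:I | bus: BusRdX,Flush
[9] P1: load  L0 | P0:S(20), P1:S(20) | bus: BusRd
[10] P0: load  L2 | P0:S(15), P1:S(15) | bus: BusRd,Flush
[11] P1: load  L1 | P0:I, P1:M(27) | bus: none
[12] P1: store L1 := 62 | P0:I, P1:M(62) | bus: none
[13] P1: store L4 := 82 | P0:I, P1:M(82) | bus: BusRdX,Flush
[14] P0: load  L2 | P0:S(15), P1:S(15) | bus: none
[15] P0: store L3 := 90 | P0:M(90), P1:I | bus: BusRdX
[16] P1: store L4 := 61 | P0:I, P1:M(61) | bus: none
[17] P1: store L1 := 30 | P0:I, P1:M(30) | bus: none
[18] P1: store L1 := 19 | P0:I, P1:M(19) | bus: none
[19] P1: store L4 := 90 | P0:I, P1:M(90) | bus: none
[20] P1: load  L2 | P0:S(15), P1:S(15) | bus: none
[21] P0: load  L1 | P0:S(19), P1:S(19) | bus: BusRd,Flush
[22] P1: load  L1 | P0:S(19), P1:S(19) | bus: none

bus = BusRd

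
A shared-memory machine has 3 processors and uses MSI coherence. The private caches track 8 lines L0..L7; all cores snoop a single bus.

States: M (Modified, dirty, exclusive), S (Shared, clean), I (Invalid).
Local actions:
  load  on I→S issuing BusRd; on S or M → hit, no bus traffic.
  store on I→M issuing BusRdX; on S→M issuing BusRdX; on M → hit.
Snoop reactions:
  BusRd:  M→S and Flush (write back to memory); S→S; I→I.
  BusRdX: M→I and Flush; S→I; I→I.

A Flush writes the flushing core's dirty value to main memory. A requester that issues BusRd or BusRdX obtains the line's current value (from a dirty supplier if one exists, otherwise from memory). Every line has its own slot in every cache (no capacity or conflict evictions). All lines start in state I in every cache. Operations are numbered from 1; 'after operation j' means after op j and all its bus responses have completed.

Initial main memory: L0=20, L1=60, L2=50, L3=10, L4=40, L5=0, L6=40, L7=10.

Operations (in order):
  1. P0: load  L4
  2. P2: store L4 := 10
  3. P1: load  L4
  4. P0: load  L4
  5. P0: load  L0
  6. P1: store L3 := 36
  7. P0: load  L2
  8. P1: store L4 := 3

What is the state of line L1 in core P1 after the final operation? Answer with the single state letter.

1. P0: load  L4  bus=[BusRd]  L4: P0=S P1=I P2=I  mem[L4]=40
2. P2: store L4 := 10  bus=[BusRdX]  L4: P0=I P1=I P2=M  mem[L4]=40
3. P1: load  L4  bus=[BusRd,Flush]  L4: P0=I P1=S P2=S  mem[L4]=10
4. P0: load  L4  bus=[BusRd]  L4: P0=S P1=S P2=S  mem[L4]=10
5. P0: load  L0  bus=[BusRd]  L0: P0=S P1=I P2=I  mem[L0]=20
6. P1: store L3 := 36  bus=[BusRdX]  L3: P0=I P1=M P2=I  mem[L3]=10
7. P0: load  L2  bus=[BusRd]  L2: P0=S P1=I P2=I  mem[L2]=50
8. P1: store L4 := 3  bus=[BusRdX]  L4: P0=I P1=M P2=I  mem[L4]=10

state = I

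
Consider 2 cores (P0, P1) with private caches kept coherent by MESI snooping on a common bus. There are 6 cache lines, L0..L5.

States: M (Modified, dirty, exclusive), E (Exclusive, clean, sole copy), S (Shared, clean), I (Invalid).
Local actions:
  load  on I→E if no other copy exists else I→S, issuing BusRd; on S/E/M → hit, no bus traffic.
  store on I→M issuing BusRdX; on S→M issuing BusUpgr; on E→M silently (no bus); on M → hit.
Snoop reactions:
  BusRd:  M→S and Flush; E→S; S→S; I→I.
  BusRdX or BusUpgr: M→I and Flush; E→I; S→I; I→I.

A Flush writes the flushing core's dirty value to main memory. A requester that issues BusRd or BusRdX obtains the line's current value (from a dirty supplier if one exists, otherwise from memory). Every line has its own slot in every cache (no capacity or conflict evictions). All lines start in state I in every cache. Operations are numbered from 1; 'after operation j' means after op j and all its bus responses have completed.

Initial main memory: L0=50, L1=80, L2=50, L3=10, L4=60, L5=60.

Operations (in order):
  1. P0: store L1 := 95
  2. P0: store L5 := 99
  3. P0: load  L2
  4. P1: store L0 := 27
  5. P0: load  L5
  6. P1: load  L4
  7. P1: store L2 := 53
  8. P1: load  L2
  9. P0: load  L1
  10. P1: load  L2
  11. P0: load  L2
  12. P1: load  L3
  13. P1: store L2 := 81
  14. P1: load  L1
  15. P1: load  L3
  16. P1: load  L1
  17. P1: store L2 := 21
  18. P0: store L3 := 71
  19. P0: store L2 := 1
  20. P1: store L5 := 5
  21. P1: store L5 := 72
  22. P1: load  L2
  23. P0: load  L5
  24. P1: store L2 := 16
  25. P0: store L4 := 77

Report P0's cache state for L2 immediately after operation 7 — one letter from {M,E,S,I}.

state = I

1. P0: store L1 := 95  bus=[BusRdX]  L1: P0=M P1=I  mem[L1]=80
2. P0: store L5 := 99  bus=[BusRdX]  L5: P0=M P1=I  mem[L5]=60
3. P0: load  L2  bus=[BusRd]  L2: P0=E P1=I  mem[L2]=50
4. P1: store L0 := 27  bus=[BusRdX]  L0: P0=I P1=M  mem[L0]=50
5. P0: load  L5  bus=[-]  L5: P0=M P1=I  mem[L5]=60
6. P1: load  L4  bus=[BusRd]  L4: P0=I P1=E  mem[L4]=60
7. P1: store L2 := 53  bus=[BusRdX]  L2: P0=I P1=M  mem[L2]=50
8. P1: load  L2  bus=[-]  L2: P0=I P1=M  mem[L2]=50
9. P0: load  L1  bus=[-]  L1: P0=M P1=I  mem[L1]=80
10. P1: load  L2  bus=[-]  L2: P0=I P1=M  mem[L2]=50
11. P0: load  L2  bus=[BusRd,Flush]  L2: P0=S P1=S  mem[L2]=53
12. P1: load  L3  bus=[BusRd]  L3: P0=I P1=E  mem[L3]=10
13. P1: store L2 := 81  bus=[BusUpgr]  L2: P0=I P1=M  mem[L2]=53
14. P1: load  L1  bus=[BusRd,Flush]  L1: P0=S P1=S  mem[L1]=95
15. P1: load  L3  bus=[-]  L3: P0=I P1=E  mem[L3]=10
16. P1: load  L1  bus=[-]  L1: P0=S P1=S  mem[L1]=95
17. P1: store L2 := 21  bus=[-]  L2: P0=I P1=M  mem[L2]=53
18. P0: store L3 := 71  bus=[BusRdX]  L3: P0=M P1=I  mem[L3]=10
19. P0: store L2 := 1  bus=[BusRdX,Flush]  L2: P0=M P1=I  mem[L2]=21
20. P1: store L5 := 5  bus=[BusRdX,Flush]  L5: P0=I P1=M  mem[L5]=99
21. P1: store L5 := 72  bus=[-]  L5: P0=I P1=M  mem[L5]=99
22. P1: load  L2  bus=[BusRd,Flush]  L2: P0=S P1=S  mem[L2]=1
23. P0: load  L5  bus=[BusRd,Flush]  L5: P0=S P1=S  mem[L5]=72
24. P1: store L2 := 16  bus=[BusUpgr]  L2: P0=I P1=M  mem[L2]=1
25. P0: store L4 := 77  bus=[BusRdX]  L4: P0=M P1=I  mem[L4]=60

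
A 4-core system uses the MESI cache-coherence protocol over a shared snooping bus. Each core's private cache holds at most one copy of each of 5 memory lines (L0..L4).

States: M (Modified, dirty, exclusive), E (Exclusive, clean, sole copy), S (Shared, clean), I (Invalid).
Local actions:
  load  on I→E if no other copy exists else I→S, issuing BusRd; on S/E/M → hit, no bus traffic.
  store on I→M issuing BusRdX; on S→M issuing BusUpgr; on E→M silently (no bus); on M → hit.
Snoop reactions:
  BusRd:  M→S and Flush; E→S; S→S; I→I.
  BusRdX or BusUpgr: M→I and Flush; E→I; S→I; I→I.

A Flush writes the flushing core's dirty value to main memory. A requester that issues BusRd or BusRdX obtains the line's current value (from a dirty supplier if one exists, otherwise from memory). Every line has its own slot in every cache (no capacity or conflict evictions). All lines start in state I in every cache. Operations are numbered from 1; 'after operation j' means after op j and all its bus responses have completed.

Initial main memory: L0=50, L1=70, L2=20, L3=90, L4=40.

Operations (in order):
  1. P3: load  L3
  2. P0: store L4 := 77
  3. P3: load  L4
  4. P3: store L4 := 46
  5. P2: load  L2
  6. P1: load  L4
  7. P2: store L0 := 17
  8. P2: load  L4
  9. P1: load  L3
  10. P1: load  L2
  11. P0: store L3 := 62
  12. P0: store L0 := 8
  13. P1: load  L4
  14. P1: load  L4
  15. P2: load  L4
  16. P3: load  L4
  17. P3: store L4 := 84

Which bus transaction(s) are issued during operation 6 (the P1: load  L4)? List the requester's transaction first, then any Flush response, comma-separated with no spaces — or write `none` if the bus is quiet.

step 1: P3: load  L3  ⟶  IIIE  (L3)  txn=BusRd  M[L3]=90
step 2: P0: store L4 := 77  ⟶  MIII  (L4)  txn=BusRdX  M[L4]=40
step 3: P3: load  L4  ⟶  SIIS  (L4)  txn=BusRd+Flush  M[L4]=77
step 4: P3: store L4 := 46  ⟶  IIIM  (L4)  txn=BusUpgr  M[L4]=77
step 5: P2: load  L2  ⟶  IIEI  (L2)  txn=BusRd  M[L2]=20
step 6: P1: load  L4  ⟶  ISIS  (L4)  txn=BusRd+Flush  M[L4]=46
step 7: P2: store L0 := 17  ⟶  IIMI  (L0)  txn=BusRdX  M[L0]=50
step 8: P2: load  L4  ⟶  ISSS  (L4)  txn=BusRd  M[L4]=46
step 9: P1: load  L3  ⟶  ISIS  (L3)  txn=BusRd  M[L3]=90
step 10: P1: load  L2  ⟶  ISSI  (L2)  txn=BusRd  M[L2]=20
step 11: P0: store L3 := 62  ⟶  MIII  (L3)  txn=BusRdX  M[L3]=90
step 12: P0: store L0 := 8  ⟶  MIII  (L0)  txn=BusRdX+Flush  M[L0]=17
step 13: P1: load  L4  ⟶  ISSS  (L4)  txn=∅  M[L4]=46
step 14: P1: load  L4  ⟶  ISSS  (L4)  txn=∅  M[L4]=46
step 15: P2: load  L4  ⟶  ISSS  (L4)  txn=∅  M[L4]=46
step 16: P3: load  L4  ⟶  ISSS  (L4)  txn=∅  M[L4]=46
step 17: P3: store L4 := 84  ⟶  IIIM  (L4)  txn=BusUpgr  M[L4]=46

bus = BusRd,Flush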